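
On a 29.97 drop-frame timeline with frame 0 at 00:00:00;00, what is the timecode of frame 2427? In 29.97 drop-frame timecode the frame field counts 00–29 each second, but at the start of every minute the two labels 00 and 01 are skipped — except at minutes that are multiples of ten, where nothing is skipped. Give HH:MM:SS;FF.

00:01:20;29

Each 10-minute DF block holds 10 × 60 × 30 − 9 × 2 = 17982 frames. 2427 ÷ 17982 → 0 full blocks, remainder 2427.
Within the partial block the first minute is 1800 frames and each further minute 1798, so 1 further minute boundary passed. Total skipped labels = 18 × 0 + 2 × 1 = 2.
Non-drop label index = 2427 + 2 = 2429; at 30 labels/s that is 00:01:20:29, i.e. DF 00:01:20;29.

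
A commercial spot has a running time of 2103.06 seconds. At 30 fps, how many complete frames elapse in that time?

63091 frames

Frames = 2103.06 × 30 = 315459/5 ≈ 63091.8000.
Complete frames: 63091.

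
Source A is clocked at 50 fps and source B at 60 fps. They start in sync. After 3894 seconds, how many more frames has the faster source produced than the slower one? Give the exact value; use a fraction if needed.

A emits 50 × 3894 = 194700 frames; B emits 60 × 3894 = 233640.
Difference = 38940 frames; B is ahead of A.

38940 frames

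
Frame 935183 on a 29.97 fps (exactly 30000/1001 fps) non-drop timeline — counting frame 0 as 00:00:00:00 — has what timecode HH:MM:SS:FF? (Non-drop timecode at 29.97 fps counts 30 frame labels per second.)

08:39:32:23

935183 ÷ 30 = 31172 full seconds, remainder 23 frames.
31172 s = 8 h 39 min 32 s.
Timecode: 08:39:32:23.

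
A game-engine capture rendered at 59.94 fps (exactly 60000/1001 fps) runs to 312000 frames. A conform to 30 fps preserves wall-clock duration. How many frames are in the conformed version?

Target frames = source frames × (target rate / source rate) = 312000 × (30)/(60000/1001) = 312000 × 1001/2000 = 156156.

156156 frames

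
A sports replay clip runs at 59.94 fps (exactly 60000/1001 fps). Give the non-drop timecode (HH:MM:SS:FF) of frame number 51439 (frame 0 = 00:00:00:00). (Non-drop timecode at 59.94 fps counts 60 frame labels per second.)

00:14:17:19

51439 ÷ 60 = 857 full seconds, remainder 19 frames.
857 s = 0 h 14 min 17 s.
Timecode: 00:14:17:19.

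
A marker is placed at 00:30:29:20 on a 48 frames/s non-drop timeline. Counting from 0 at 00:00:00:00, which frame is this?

Total seconds to the label: (0 × 3600 + 30 × 60 + 29) = 1829.
Frame index = 1829 × 48 + 20 = 87812.

87812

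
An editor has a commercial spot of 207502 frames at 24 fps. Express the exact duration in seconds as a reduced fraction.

Running time = 207502 ÷ (24) = 207502 × 1/24 = 103751/12 s.

103751/12 seconds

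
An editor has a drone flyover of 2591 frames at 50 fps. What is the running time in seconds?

Running time = 2591 / (50) = 51.82 s.

51.82 seconds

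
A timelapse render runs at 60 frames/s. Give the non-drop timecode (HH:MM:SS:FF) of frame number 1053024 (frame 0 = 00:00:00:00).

1053024 ÷ 60 = 17550 full seconds, remainder 24 frames.
17550 s = 4 h 52 min 30 s.
Timecode: 04:52:30:24.

04:52:30:24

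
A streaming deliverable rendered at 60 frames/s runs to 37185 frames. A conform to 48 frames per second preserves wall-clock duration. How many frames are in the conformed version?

29748 frames

Target frames = source frames × (target rate / source rate) = 37185 × (48)/(60) = 37185 × 4/5 = 29748.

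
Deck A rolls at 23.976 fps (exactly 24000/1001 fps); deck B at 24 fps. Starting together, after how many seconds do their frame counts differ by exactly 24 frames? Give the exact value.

The gap grows by |24 − 24000/1001| = 24/1001 frames per second.
Time for a 24-frame gap: 24 ÷ (24/1001) = 1001 s.

1001 seconds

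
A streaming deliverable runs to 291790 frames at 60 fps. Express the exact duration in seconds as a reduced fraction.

29179/6 seconds

Running time = 291790 ÷ (60) = 291790 × 1/60 = 29179/6 s.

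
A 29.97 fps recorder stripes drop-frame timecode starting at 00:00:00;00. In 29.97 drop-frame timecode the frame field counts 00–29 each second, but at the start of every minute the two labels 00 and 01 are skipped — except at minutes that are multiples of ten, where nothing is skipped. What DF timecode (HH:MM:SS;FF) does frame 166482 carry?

Each 10-minute DF block holds 10 × 60 × 30 − 9 × 2 = 17982 frames. 166482 ÷ 17982 → 9 full blocks, remainder 4644.
Within the partial block the first minute is 1800 frames and each further minute 1798, so 2 further minute boundaries passed. Total skipped labels = 18 × 9 + 2 × 2 = 166.
Non-drop label index = 166482 + 166 = 166648; at 30 labels/s that is 01:32:34:28, i.e. DF 01:32:34;28.

01:32:34;28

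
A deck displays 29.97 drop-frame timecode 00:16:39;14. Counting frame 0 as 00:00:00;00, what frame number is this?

29954

As if non-drop at 30 labels/s: (0 × 3600 + 16 × 60 + 39) × 30 + 14 = 29984.
Minute boundaries passed: 16; those not divisible by 10: 16 − 1 = 15; dropped labels = 2 × 15 = 30.
Actual frame index = 29984 − 30 = 29954.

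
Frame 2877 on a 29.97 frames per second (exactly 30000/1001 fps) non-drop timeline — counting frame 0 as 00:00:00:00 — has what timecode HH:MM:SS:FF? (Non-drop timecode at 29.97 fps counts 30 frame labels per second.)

00:01:35:27

2877 ÷ 30 = 95 full seconds, remainder 27 frames.
95 s = 0 h 1 min 35 s.
Timecode: 00:01:35:27.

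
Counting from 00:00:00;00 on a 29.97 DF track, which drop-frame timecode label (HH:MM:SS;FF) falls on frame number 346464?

Each 10-minute DF block holds 10 × 60 × 30 − 9 × 2 = 17982 frames. 346464 ÷ 17982 → 19 full blocks, remainder 4806.
Within the partial block the first minute is 1800 frames and each further minute 1798, so 2 further minute boundaries passed. Total skipped labels = 18 × 19 + 2 × 2 = 346.
Non-drop label index = 346464 + 346 = 346810; at 30 labels/s that is 03:12:40:10, i.e. DF 03:12:40;10.

03:12:40;10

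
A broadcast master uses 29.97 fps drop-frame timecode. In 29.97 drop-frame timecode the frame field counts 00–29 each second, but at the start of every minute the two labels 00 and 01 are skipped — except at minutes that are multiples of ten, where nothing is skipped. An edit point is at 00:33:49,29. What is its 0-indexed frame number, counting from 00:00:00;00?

60839

Complete 10-minute blocks: 3, each 17982 frames → 53946.
Remaining 3 whole minutes in the current block: 1800 + 2 × 1798 = 5396 frames.
Within the current minute: 49 × 30 + 29 − 2 = 1497 (labels ;00/;01 skipped at this minute). Total = 53946 + 5396 + 1497 = 60839.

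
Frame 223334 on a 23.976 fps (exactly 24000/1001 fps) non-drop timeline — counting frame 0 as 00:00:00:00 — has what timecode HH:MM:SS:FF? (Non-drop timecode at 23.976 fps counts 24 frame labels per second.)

223334 ÷ 24 = 9305 full seconds, remainder 14 frames.
9305 s = 2 h 35 min 5 s.
Timecode: 02:35:05:14.

02:35:05:14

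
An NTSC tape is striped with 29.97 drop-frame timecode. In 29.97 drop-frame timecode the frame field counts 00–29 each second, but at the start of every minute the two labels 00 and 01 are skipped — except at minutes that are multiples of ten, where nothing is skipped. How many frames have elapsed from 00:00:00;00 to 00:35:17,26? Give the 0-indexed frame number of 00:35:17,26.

63472

Complete 10-minute blocks: 3, each 17982 frames → 53946.
Remaining 5 whole minutes in the current block: 1800 + 4 × 1798 = 8992 frames.
Within the current minute: 17 × 30 + 26 − 2 = 534 (labels ;00/;01 skipped at this minute). Total = 53946 + 8992 + 534 = 63472.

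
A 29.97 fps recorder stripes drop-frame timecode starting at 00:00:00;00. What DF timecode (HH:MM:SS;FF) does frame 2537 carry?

Each 10-minute DF block holds 10 × 60 × 30 − 9 × 2 = 17982 frames. 2537 ÷ 17982 → 0 full blocks, remainder 2537.
Within the partial block the first minute is 1800 frames and each further minute 1798, so 1 further minute boundary passed. Total skipped labels = 18 × 0 + 2 × 1 = 2.
Non-drop label index = 2537 + 2 = 2539; at 30 labels/s that is 00:01:24:19, i.e. DF 00:01:24;19.

00:01:24;19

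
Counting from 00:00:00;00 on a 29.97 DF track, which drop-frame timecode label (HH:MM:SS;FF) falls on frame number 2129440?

19:44:12;12

Each 10-minute DF block holds 10 × 60 × 30 − 9 × 2 = 17982 frames. 2129440 ÷ 17982 → 118 full blocks, remainder 7564.
Within the partial block the first minute is 1800 frames and each further minute 1798, so 4 further minute boundaries passed. Total skipped labels = 18 × 118 + 2 × 4 = 2132.
Non-drop label index = 2129440 + 2132 = 2131572; at 30 labels/s that is 19:44:12:12, i.e. DF 19:44:12;12.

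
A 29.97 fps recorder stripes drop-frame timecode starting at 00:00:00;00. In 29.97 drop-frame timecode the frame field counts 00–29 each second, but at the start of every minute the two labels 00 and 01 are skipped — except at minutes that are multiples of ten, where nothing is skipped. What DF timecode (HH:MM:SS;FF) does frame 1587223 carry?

14:42:40;11

Ten DF minutes hold 17982 frames, so frame 1587223 lies in block 88 (frames 1582416–1600397) with 4807 frames into that block.
The block's first minute is 1800 frames and the rest 1798 each; 4807 frames reaches minute 2, so 88 × 18 + 2 × 2 = 1588 labels have been skipped so far.
Adding those back, label number 1587223 + 1588 = 1588811 at 30 labels/s is 52960 s + 11 f = 14 h 42 min 40 s frame 11, i.e. 14:42:40;11.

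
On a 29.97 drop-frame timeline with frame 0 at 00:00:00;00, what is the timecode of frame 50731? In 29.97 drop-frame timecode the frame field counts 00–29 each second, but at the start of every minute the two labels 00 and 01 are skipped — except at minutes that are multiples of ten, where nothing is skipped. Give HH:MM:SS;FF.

00:28:12;23

Each 10-minute DF block holds 10 × 60 × 30 − 9 × 2 = 17982 frames. 50731 ÷ 17982 → 2 full blocks, remainder 14767.
Within the partial block the first minute is 1800 frames and each further minute 1798, so 8 further minute boundaries passed. Total skipped labels = 18 × 2 + 2 × 8 = 52.
Non-drop label index = 50731 + 52 = 50783; at 30 labels/s that is 00:28:12:23, i.e. DF 00:28:12;23.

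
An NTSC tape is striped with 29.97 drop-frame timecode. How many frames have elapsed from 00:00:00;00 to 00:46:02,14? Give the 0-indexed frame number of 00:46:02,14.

As if non-drop at 30 labels/s: (0 × 3600 + 46 × 60 + 2) × 30 + 14 = 82874.
Minute boundaries passed: 46; those not divisible by 10: 46 − 4 = 42; dropped labels = 2 × 42 = 84.
Actual frame index = 82874 − 84 = 82790.

82790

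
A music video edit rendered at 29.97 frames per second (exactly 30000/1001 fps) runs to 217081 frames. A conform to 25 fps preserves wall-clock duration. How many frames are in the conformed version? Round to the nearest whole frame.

Frames at target rate = 217081 × (25) / (30000/1001) = 217298081/1200 ≈ 181081.734.
Nearest whole frame: 181082.

181082 frames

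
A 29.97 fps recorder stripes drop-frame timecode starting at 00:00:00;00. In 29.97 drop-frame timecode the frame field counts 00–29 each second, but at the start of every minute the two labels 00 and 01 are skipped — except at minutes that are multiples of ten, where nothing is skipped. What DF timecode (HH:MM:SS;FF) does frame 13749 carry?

Ten DF minutes hold 17982 frames, so frame 13749 lies in block 0 (frames 0–17981) with 13749 frames into that block.
The block's first minute is 1800 frames and the rest 1798 each; 13749 frames reaches minute 7, so 0 × 18 + 7 × 2 = 14 labels have been skipped so far.
Adding those back, label number 13749 + 14 = 13763 at 30 labels/s is 458 s + 23 f = 0 h 7 min 38 s frame 23, i.e. 00:07:38;23.

00:07:38;23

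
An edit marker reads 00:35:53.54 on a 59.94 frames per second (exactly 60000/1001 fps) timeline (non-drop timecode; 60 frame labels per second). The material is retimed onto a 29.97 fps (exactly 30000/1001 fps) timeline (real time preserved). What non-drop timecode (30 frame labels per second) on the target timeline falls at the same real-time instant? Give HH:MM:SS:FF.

Source frame index: (0×3600 + 35×60 + 53) × 60 + 54 = 129234.
Real time: 129234 / (60000/1001) = 21560539/10000 s.
Target frame: (21560539/10000) × (30000/1001) = 64617.
At 30 labels/s: frame 64617 → 00:35:53:27.

00:35:53:27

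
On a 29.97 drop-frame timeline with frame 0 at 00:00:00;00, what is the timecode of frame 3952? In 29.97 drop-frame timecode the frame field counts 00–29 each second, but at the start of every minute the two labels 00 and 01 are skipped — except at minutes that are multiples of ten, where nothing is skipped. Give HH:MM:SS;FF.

00:02:11;26

Ten DF minutes hold 17982 frames, so frame 3952 lies in block 0 (frames 0–17981) with 3952 frames into that block.
The block's first minute is 1800 frames and the rest 1798 each; 3952 frames reaches minute 2, so 0 × 18 + 2 × 2 = 4 labels have been skipped so far.
Adding those back, label number 3952 + 4 = 3956 at 30 labels/s is 131 s + 26 f = 0 h 2 min 11 s frame 26, i.e. 00:02:11;26.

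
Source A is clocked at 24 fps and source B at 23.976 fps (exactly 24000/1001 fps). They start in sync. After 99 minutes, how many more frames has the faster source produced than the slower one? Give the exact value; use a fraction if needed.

99 min = 5940 s.
A emits 24 × 5940 = 142560 frames; B emits 24000/1001 × 5940 = 12960000/91.
Difference = 12960/91 frames (≈ 142.4176); B is behind A.

12960/91 frames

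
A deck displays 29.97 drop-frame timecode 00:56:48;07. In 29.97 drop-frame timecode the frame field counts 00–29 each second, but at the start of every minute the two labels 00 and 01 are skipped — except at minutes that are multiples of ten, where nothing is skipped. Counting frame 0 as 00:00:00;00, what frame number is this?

As if non-drop at 30 labels/s: (0 × 3600 + 56 × 60 + 48) × 30 + 7 = 102247.
Minute boundaries passed: 56; those not divisible by 10: 56 − 5 = 51; dropped labels = 2 × 51 = 102.
Actual frame index = 102247 − 102 = 102145.

102145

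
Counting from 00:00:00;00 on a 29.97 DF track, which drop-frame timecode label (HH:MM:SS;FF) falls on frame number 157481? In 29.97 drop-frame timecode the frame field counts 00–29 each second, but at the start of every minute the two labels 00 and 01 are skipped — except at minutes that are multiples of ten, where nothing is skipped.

Ten DF minutes hold 17982 frames, so frame 157481 lies in block 8 (frames 143856–161837) with 13625 frames into that block.
The block's first minute is 1800 frames and the rest 1798 each; 13625 frames reaches minute 7, so 8 × 18 + 7 × 2 = 158 labels have been skipped so far.
Adding those back, label number 157481 + 158 = 157639 at 30 labels/s is 5254 s + 19 f = 1 h 27 min 34 s frame 19, i.e. 01:27:34;19.

01:27:34;19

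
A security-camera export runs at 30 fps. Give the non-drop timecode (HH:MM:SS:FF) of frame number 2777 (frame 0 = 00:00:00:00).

00:01:32:17

2777 ÷ 30 = 92 full seconds, remainder 17 frames.
92 s = 0 h 1 min 32 s.
Timecode: 00:01:32:17.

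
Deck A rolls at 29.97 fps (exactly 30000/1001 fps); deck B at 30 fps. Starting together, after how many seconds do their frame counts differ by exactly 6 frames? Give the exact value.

The gap grows by |30 − 30000/1001| = 30/1001 frames per second.
Time for a 6-frame gap: 6 ÷ (30/1001) = 200.2 s.

200.2 seconds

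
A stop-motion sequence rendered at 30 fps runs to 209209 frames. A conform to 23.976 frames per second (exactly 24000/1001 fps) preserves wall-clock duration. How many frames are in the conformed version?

Target frames = source frames × (target rate / source rate) = 209209 × (24000/1001)/(30) = 209209 × 800/1001 = 167200.

167200 frames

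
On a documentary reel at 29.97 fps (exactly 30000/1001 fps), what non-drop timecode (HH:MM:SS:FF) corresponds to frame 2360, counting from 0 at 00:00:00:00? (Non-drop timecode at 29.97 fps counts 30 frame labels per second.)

2360 ÷ 30 = 78 full seconds, remainder 20 frames.
78 s = 0 h 1 min 18 s.
Timecode: 00:01:18:20.

00:01:18:20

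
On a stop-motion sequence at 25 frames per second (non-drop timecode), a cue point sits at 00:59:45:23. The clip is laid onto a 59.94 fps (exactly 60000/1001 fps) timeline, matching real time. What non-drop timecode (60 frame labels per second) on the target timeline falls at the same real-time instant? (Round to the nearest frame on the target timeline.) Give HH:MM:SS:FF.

Source frame index: (0×3600 + 59×60 + 45) × 25 + 23 = 89648.
Real time: 89648 / (25) = 89648/25 s.
Target frame: (89648/25) × (60000/1001) = 16550400/77 ≈ 214940.260 → 214940.
At 60 labels/s: frame 214940 → 00:59:42:20.

00:59:42:20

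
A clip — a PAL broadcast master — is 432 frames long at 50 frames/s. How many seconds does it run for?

8.64 seconds

Running time = 432 / (50) = 8.64 s.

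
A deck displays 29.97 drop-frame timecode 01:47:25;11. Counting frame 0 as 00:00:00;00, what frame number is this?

As if non-drop at 30 labels/s: (1 × 3600 + 47 × 60 + 25) × 30 + 11 = 193361.
Minute boundaries passed: 107; those not divisible by 10: 107 − 10 = 97; dropped labels = 2 × 97 = 194.
Actual frame index = 193361 − 194 = 193167.

193167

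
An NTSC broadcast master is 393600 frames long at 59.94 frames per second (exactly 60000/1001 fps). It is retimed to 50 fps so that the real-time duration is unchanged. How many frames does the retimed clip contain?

Target frames = source frames × (target rate / source rate) = 393600 × (50)/(60000/1001) = 393600 × 1001/1200 = 328328.

328328 frames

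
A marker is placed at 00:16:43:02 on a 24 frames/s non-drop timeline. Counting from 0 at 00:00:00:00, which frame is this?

24074

Total seconds to the label: (0 × 3600 + 16 × 60 + 43) = 1003.
Frame index = 1003 × 24 + 2 = 24074.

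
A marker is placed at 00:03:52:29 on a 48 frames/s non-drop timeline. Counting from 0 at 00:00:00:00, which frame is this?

Total seconds to the label: (0 × 3600 + 3 × 60 + 52) = 232.
Frame index = 232 × 48 + 29 = 11165.

11165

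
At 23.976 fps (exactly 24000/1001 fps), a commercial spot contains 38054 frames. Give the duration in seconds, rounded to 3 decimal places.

1587.169 seconds

Running time = 38054 × 1001/24000 = 19046027/12000 s ≈ 1587.169 s.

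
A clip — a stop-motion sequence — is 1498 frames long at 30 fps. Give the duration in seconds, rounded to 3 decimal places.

49.933 seconds

Running time = 1498 × 1/30 = 749/15 s ≈ 49.933 s.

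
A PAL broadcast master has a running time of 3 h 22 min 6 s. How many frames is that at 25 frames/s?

303150 frames

3 h 22 min 6 s = 12126 s.
Frames = 12126 × 25 = 303150.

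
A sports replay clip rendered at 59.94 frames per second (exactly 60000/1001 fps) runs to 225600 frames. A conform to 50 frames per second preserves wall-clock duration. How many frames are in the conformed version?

188188 frames

Target frames = source frames × (target rate / source rate) = 225600 × (50)/(60000/1001) = 225600 × 1001/1200 = 188188.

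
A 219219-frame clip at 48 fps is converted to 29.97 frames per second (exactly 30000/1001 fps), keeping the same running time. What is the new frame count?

136875 frames

Target frames = source frames × (target rate / source rate) = 219219 × (30000/1001)/(48) = 219219 × 625/1001 = 136875.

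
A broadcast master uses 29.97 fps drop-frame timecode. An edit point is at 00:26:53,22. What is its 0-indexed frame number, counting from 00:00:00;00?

48364

As if non-drop at 30 labels/s: (0 × 3600 + 26 × 60 + 53) × 30 + 22 = 48412.
Minute boundaries passed: 26; those not divisible by 10: 26 − 2 = 24; dropped labels = 2 × 24 = 48.
Actual frame index = 48412 − 48 = 48364.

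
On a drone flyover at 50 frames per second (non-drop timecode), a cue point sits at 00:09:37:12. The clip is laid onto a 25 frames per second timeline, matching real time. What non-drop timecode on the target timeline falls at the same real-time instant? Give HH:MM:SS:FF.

Source frame index: (0×3600 + 9×60 + 37) × 50 + 12 = 28862.
Real time: 28862 / (50) = 14431/25 s.
Target frame: (14431/25) × (25) = 14431.
At 25 labels/s: frame 14431 → 00:09:37:06.

00:09:37:06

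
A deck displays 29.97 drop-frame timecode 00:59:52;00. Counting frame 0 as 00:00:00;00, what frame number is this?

Complete 10-minute blocks: 5, each 17982 frames → 89910.
Remaining 9 whole minutes in the current block: 1800 + 8 × 1798 = 16184 frames.
Within the current minute: 52 × 30 + 0 − 2 = 1558 (labels ;00/;01 skipped at this minute). Total = 89910 + 16184 + 1558 = 107652.

107652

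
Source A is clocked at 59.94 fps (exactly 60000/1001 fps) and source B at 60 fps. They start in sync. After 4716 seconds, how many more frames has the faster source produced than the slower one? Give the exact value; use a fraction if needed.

282960/1001 frames

A emits 60000/1001 × 4716 = 282960000/1001 frames; B emits 60 × 4716 = 282960.
Difference = 282960/1001 frames (≈ 282.6773); B is ahead of A.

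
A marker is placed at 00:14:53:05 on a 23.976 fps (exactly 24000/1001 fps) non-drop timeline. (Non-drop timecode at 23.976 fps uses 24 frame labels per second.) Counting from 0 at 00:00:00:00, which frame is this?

21437

Total seconds to the label: (0 × 3600 + 14 × 60 + 53) = 893.
Frame index = 893 × 24 + 5 = 21437.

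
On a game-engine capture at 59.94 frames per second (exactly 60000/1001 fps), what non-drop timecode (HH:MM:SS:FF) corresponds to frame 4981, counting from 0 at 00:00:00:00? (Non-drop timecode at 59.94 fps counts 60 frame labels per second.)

4981 ÷ 60 = 83 full seconds, remainder 1 frame.
83 s = 0 h 1 min 23 s.
Timecode: 00:01:23:01.

00:01:23:01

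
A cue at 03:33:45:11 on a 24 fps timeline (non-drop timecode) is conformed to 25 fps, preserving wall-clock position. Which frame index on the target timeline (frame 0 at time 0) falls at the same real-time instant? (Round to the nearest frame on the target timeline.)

Source frame index: (3×3600 + 33×60 + 45) × 24 + 11 = 307811.
Real time: 307811 / (24) = 307811/24 s.
Target frame: (307811/24) × (25) = 7695275/24 ≈ 320636.458 → 320636.

frame 320636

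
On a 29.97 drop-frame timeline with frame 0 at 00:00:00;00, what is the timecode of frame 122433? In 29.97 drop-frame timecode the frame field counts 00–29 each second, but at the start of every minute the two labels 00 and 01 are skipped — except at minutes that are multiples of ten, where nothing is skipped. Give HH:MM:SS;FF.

Ten DF minutes hold 17982 frames, so frame 122433 lies in block 6 (frames 107892–125873) with 14541 frames into that block.
The block's first minute is 1800 frames and the rest 1798 each; 14541 frames reaches minute 8, so 6 × 18 + 8 × 2 = 124 labels have been skipped so far.
Adding those back, label number 122433 + 124 = 122557 at 30 labels/s is 4085 s + 7 f = 1 h 8 min 5 s frame 7, i.e. 01:08:05;07.

01:08:05;07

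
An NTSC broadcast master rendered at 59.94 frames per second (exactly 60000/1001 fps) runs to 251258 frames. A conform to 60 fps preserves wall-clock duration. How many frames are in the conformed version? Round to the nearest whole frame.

251509 frames

Frames at target rate = 251258 × (60) / (60000/1001) = 125754629/500 ≈ 251509.258.
Nearest whole frame: 251509.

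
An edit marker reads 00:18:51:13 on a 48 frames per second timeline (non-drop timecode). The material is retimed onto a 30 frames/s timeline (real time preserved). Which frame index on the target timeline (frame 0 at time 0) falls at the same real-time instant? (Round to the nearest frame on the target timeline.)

frame 33938

Source frame index: (0×3600 + 18×60 + 51) × 48 + 13 = 54301.
Real time: 54301 / (48) = 54301/48 s.
Target frame: (54301/48) × (30) = 271505/8 ≈ 33938.125 → 33938.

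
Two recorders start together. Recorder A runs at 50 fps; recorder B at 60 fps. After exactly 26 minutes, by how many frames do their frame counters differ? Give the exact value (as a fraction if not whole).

26 min = 1560 s.
A emits 50 × 1560 = 78000 frames; B emits 60 × 1560 = 93600.
Difference = 15600 frames; B is ahead of A.

15600 frames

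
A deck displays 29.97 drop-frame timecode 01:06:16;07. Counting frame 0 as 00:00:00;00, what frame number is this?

Complete 10-minute blocks: 6, each 17982 frames → 107892.
Remaining 6 whole minutes in the current block: 1800 + 5 × 1798 = 10790 frames.
Within the current minute: 16 × 30 + 7 − 2 = 485 (labels ;00/;01 skipped at this minute). Total = 107892 + 10790 + 485 = 119167.

119167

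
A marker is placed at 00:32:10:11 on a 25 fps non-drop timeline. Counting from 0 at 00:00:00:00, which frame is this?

frame 48261

Total seconds to the label: (0 × 3600 + 32 × 60 + 10) = 1930.
Frame index = 1930 × 25 + 11 = 48261.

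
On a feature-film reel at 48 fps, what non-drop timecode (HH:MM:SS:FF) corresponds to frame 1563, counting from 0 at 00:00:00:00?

00:00:32:27

1563 ÷ 48 = 32 full seconds, remainder 27 frames.
32 s = 0 h 0 min 32 s.
Timecode: 00:00:32:27.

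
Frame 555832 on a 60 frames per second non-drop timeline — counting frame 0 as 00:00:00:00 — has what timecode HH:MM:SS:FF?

555832 ÷ 60 = 9263 full seconds, remainder 52 frames.
9263 s = 2 h 34 min 23 s.
Timecode: 02:34:23:52.

02:34:23:52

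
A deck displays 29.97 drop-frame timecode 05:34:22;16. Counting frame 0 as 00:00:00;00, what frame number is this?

601274

Complete 10-minute blocks: 33, each 17982 frames → 593406.
Remaining 4 whole minutes in the current block: 1800 + 3 × 1798 = 7194 frames.
Within the current minute: 22 × 30 + 16 − 2 = 674 (labels ;00/;01 skipped at this minute). Total = 593406 + 7194 + 674 = 601274.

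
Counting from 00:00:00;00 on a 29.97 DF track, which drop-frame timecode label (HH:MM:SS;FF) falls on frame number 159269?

Ten DF minutes hold 17982 frames, so frame 159269 lies in block 8 (frames 143856–161837) with 15413 frames into that block.
The block's first minute is 1800 frames and the rest 1798 each; 15413 frames reaches minute 8, so 8 × 18 + 8 × 2 = 160 labels have been skipped so far.
Adding those back, label number 159269 + 160 = 159429 at 30 labels/s is 5314 s + 9 f = 1 h 28 min 34 s frame 9, i.e. 01:28:34;09.

01:28:34;09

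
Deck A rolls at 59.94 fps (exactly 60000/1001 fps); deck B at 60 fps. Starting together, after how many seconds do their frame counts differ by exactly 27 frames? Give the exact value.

The gap grows by |60 − 60000/1001| = 60/1001 frames per second.
Time for a 27-frame gap: 27 ÷ (60/1001) = 450.45 s.

450.45 seconds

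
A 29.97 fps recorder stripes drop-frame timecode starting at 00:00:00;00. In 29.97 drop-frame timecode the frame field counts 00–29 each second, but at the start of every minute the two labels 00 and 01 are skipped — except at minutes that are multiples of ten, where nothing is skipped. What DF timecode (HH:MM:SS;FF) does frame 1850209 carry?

Each 10-minute DF block holds 10 × 60 × 30 − 9 × 2 = 17982 frames. 1850209 ÷ 17982 → 102 full blocks, remainder 16045.
Within the partial block the first minute is 1800 frames and each further minute 1798, so 8 further minute boundaries passed. Total skipped labels = 18 × 102 + 2 × 8 = 1852.
Non-drop label index = 1850209 + 1852 = 1852061; at 30 labels/s that is 17:08:55:11, i.e. DF 17:08:55;11.

17:08:55;11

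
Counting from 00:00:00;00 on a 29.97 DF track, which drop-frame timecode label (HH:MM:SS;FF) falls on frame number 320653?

02:58:19;05

Each 10-minute DF block holds 10 × 60 × 30 − 9 × 2 = 17982 frames. 320653 ÷ 17982 → 17 full blocks, remainder 14959.
Within the partial block the first minute is 1800 frames and each further minute 1798, so 8 further minute boundaries passed. Total skipped labels = 18 × 17 + 2 × 8 = 322.
Non-drop label index = 320653 + 322 = 320975; at 30 labels/s that is 02:58:19:05, i.e. DF 02:58:19;05.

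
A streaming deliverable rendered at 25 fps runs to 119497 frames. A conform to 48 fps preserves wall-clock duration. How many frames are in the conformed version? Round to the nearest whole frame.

Frames at target rate = 119497 × (48) / (25) = 5735856/25 ≈ 229434.240.
Nearest whole frame: 229434.

229434 frames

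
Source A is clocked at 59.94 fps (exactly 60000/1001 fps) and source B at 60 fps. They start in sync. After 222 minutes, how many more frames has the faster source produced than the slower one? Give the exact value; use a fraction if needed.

799200/1001 frames

222 min = 13320 s.
A emits 60000/1001 × 13320 = 799200000/1001 frames; B emits 60 × 13320 = 799200.
Difference = 799200/1001 frames (≈ 798.4016); B is ahead of A.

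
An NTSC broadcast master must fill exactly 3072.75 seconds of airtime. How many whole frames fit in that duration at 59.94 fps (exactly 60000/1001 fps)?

Frames = 3072.75 × 60000/1001 = 184365000/1001 ≈ 184180.8192.
Complete frames: 184180.

184180 frames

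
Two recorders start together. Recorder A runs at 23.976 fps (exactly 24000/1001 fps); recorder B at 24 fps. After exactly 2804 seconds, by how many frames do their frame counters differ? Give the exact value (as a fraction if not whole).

A emits 24000/1001 × 2804 = 67296000/1001 frames; B emits 24 × 2804 = 67296.
Difference = 67296/1001 frames (≈ 67.2288); B is ahead of A.

67296/1001 frames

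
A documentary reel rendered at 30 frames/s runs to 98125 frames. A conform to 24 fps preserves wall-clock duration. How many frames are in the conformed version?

Target frames = source frames × (target rate / source rate) = 98125 × (24)/(30) = 98125 × 4/5 = 78500.

78500 frames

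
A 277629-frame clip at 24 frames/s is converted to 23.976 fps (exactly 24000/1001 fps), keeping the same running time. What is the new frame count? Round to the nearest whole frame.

277352 frames

Frames at target rate = 277629 × (24000/1001) / (24) = 25239000/91 ≈ 277351.648.
Nearest whole frame: 277352.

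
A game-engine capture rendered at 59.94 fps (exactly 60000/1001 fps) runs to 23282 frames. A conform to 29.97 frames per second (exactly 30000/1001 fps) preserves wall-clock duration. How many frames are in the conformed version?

11641 frames

Target frames = source frames × (target rate / source rate) = 23282 × (30000/1001)/(60000/1001) = 23282 × 1/2 = 11641.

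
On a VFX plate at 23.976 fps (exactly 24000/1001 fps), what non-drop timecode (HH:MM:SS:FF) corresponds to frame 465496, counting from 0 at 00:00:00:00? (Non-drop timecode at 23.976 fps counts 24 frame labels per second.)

465496 ÷ 24 = 19395 full seconds, remainder 16 frames.
19395 s = 5 h 23 min 15 s.
Timecode: 05:23:15:16.

05:23:15:16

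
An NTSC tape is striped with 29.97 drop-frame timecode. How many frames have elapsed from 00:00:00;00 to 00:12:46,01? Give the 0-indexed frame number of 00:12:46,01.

Complete 10-minute blocks: 1, each 17982 frames → 17982.
Remaining 2 whole minutes in the current block: 1800 + 1 × 1798 = 3598 frames.
Within the current minute: 46 × 30 + 1 − 2 = 1379 (labels ;00/;01 skipped at this minute). Total = 17982 + 3598 + 1379 = 22959.

22959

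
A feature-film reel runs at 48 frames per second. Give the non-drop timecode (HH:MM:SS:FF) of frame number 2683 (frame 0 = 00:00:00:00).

00:00:55:43

2683 ÷ 48 = 55 full seconds, remainder 43 frames.
55 s = 0 h 0 min 55 s.
Timecode: 00:00:55:43.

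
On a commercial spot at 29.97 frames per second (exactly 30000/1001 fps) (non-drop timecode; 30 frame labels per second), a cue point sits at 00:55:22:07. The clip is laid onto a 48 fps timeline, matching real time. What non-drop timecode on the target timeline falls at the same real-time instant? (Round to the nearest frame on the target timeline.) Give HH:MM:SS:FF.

Source frame index: (0×3600 + 55×60 + 22) × 30 + 7 = 99667.
Real time: 99667 / (30000/1001) = 99766667/30000 s.
Target frame: (99766667/30000) × (48) = 99766667/625 ≈ 159626.667 → 159627.
At 48 labels/s: frame 159627 → 00:55:25:27.

00:55:25:27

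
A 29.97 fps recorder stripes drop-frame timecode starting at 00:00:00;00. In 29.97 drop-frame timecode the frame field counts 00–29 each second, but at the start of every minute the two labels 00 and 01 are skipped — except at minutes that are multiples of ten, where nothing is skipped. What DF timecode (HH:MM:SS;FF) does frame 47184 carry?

Each 10-minute DF block holds 10 × 60 × 30 − 9 × 2 = 17982 frames. 47184 ÷ 17982 → 2 full blocks, remainder 11220.
Within the partial block the first minute is 1800 frames and each further minute 1798, so 6 further minute boundaries passed. Total skipped labels = 18 × 2 + 2 × 6 = 48.
Non-drop label index = 47184 + 48 = 47232; at 30 labels/s that is 00:26:14:12, i.e. DF 00:26:14;12.

00:26:14;12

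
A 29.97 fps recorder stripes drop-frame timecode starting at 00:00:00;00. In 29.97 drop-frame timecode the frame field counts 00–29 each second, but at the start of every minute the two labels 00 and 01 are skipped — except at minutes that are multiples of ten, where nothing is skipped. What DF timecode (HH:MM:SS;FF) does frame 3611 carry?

Ten DF minutes hold 17982 frames, so frame 3611 lies in block 0 (frames 0–17981) with 3611 frames into that block.
The block's first minute is 1800 frames and the rest 1798 each; 3611 frames reaches minute 2, so 0 × 18 + 2 × 2 = 4 labels have been skipped so far.
Adding those back, label number 3611 + 4 = 3615 at 30 labels/s is 120 s + 15 f = 0 h 2 min 0 s frame 15, i.e. 00:02:00;15.

00:02:00;15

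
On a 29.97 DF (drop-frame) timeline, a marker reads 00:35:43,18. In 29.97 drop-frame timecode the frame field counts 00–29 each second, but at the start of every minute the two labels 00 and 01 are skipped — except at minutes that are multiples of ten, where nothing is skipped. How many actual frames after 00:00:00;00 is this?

64244

Complete 10-minute blocks: 3, each 17982 frames → 53946.
Remaining 5 whole minutes in the current block: 1800 + 4 × 1798 = 8992 frames.
Within the current minute: 43 × 30 + 18 − 2 = 1306 (labels ;00/;01 skipped at this minute). Total = 53946 + 8992 + 1306 = 64244.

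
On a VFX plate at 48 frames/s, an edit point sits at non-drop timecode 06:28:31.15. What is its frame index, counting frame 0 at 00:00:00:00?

1118943

Total seconds to the label: (6 × 3600 + 28 × 60 + 31) = 23311.
Frame index = 23311 × 48 + 15 = 1118943.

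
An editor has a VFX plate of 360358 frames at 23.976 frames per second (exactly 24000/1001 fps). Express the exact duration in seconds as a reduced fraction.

180359179/12000 seconds

Running time = 360358 ÷ (24000/1001) = 360358 × 1001/24000 = 180359179/12000 s.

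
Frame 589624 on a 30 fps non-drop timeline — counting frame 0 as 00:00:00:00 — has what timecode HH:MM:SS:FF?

05:27:34:04

589624 ÷ 30 = 19654 full seconds, remainder 4 frames.
19654 s = 5 h 27 min 34 s.
Timecode: 05:27:34:04.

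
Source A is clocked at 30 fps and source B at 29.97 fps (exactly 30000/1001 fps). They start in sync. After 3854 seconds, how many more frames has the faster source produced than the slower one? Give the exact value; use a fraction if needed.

A emits 30 × 3854 = 115620 frames; B emits 30000/1001 × 3854 = 115620000/1001.
Difference = 115620/1001 frames (≈ 115.5045); B is behind A.

115620/1001 frames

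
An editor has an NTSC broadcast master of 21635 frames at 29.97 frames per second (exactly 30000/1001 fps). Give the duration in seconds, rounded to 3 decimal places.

721.888 seconds

Running time = 21635 × 1001/30000 = 4331327/6000 s ≈ 721.888 s.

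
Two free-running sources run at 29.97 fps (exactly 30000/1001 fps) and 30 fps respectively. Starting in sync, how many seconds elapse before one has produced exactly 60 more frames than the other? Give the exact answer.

The gap grows by |30 − 30000/1001| = 30/1001 frames per second.
Time for a 60-frame gap: 60 ÷ (30/1001) = 2002 s.

2002 seconds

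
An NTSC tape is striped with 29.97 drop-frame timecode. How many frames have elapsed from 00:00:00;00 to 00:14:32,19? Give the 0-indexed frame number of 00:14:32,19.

26153

Complete 10-minute blocks: 1, each 17982 frames → 17982.
Remaining 4 whole minutes in the current block: 1800 + 3 × 1798 = 7194 frames.
Within the current minute: 32 × 30 + 19 − 2 = 977 (labels ;00/;01 skipped at this minute). Total = 17982 + 7194 + 977 = 26153.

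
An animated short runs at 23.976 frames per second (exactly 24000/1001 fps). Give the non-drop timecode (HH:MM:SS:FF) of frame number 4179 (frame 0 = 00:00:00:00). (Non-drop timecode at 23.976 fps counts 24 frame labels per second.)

00:02:54:03

4179 ÷ 24 = 174 full seconds, remainder 3 frames.
174 s = 0 h 2 min 54 s.
Timecode: 00:02:54:03.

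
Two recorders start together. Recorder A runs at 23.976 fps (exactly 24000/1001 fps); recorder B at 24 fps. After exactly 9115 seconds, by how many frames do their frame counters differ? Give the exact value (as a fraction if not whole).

A emits 24000/1001 × 9115 = 218760000/1001 frames; B emits 24 × 9115 = 218760.
Difference = 218760/1001 frames (≈ 218.5415); B is ahead of A.

218760/1001 frames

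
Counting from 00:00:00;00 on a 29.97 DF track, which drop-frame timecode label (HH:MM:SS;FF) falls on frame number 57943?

Each 10-minute DF block holds 10 × 60 × 30 − 9 × 2 = 17982 frames. 57943 ÷ 17982 → 3 full blocks, remainder 3997.
Within the partial block the first minute is 1800 frames and each further minute 1798, so 2 further minute boundaries passed. Total skipped labels = 18 × 3 + 2 × 2 = 58.
Non-drop label index = 57943 + 58 = 58001; at 30 labels/s that is 00:32:13:11, i.e. DF 00:32:13;11.

00:32:13;11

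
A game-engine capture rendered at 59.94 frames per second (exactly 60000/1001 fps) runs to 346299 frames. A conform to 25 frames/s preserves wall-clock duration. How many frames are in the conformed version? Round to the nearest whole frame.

Frames at target rate = 346299 × (25) / (60000/1001) = 115548433/800 ≈ 144435.541.
Nearest whole frame: 144436.

144436 frames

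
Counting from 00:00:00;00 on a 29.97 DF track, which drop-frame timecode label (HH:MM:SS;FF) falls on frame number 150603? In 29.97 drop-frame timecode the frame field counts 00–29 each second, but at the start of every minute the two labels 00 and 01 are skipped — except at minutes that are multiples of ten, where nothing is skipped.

01:23:45;03

Ten DF minutes hold 17982 frames, so frame 150603 lies in block 8 (frames 143856–161837) with 6747 frames into that block.
The block's first minute is 1800 frames and the rest 1798 each; 6747 frames reaches minute 3, so 8 × 18 + 3 × 2 = 150 labels have been skipped so far.
Adding those back, label number 150603 + 150 = 150753 at 30 labels/s is 5025 s + 3 f = 1 h 23 min 45 s frame 3, i.e. 01:23:45;03.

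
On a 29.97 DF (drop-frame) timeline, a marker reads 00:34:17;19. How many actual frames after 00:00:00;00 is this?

61667

Complete 10-minute blocks: 3, each 17982 frames → 53946.
Remaining 4 whole minutes in the current block: 1800 + 3 × 1798 = 7194 frames.
Within the current minute: 17 × 30 + 19 − 2 = 527 (labels ;00/;01 skipped at this minute). Total = 53946 + 7194 + 527 = 61667.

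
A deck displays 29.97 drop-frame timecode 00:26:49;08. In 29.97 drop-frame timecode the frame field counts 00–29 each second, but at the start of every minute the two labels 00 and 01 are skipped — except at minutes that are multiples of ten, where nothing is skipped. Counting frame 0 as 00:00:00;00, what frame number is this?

As if non-drop at 30 labels/s: (0 × 3600 + 26 × 60 + 49) × 30 + 8 = 48278.
Minute boundaries passed: 26; those not divisible by 10: 26 − 2 = 24; dropped labels = 2 × 24 = 48.
Actual frame index = 48278 − 48 = 48230.

48230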